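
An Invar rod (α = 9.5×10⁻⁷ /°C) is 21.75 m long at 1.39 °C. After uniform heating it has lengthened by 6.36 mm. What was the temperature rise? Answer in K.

ΔL = αL₀ΔT ⇒ ΔT = ΔL / (αL₀)
ΔT = 6.36×10⁻³ m / (9.5×10⁻⁷ × 21.75 m) = 307.80 K

ΔT = 308 K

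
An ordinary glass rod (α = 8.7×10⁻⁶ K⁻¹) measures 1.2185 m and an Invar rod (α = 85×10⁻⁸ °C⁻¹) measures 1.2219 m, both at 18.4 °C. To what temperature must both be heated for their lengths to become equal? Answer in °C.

T = 374.0 °C

L₁(1 + α₁ΔT) = L₂(1 + α₂ΔT) ⇒ ΔT = (L₂ − L₁)/(α₁L₁ − α₂L₂)
L₂ − L₁ = 1.2219 − 1.2185 = 3.40×10⁻³ m
α₁L₁ − α₂L₂ = 8.7×10⁻⁶×1.2185 − 85×10⁻⁸×1.2219 = 9.562335×10⁻⁶ m/K
ΔT = 3.40×10⁻³ / 9.562335×10⁻⁶ = 355.562 K
T = 18.4 + 355.562 = 373.962 °C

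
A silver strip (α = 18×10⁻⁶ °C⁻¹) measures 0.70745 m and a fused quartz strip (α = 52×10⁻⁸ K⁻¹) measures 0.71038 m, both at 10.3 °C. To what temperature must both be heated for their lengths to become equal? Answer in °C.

Equal length when α₁L₁ΔT − α₂L₂ΔT = L₂ − L₁ = 2.93×10⁻³ m
α₁L₁ = 1.27341×10⁻⁵, α₂L₂ = 3.693976×10⁻⁷ → Δ(αL) = 1.23647024×10⁻⁵ m/K
ΔT = 2.93×10⁻³ / 1.23647024×10⁻⁵ = 236.965 K, so T = 10.3 + 236.965 = 247.265 °C

T = 247.3 °C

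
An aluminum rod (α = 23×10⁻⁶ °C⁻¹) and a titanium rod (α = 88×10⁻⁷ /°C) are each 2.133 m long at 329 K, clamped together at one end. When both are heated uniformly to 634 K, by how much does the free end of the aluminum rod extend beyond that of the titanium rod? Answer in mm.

ΔT = 305 K
aluminum: ΔL = 23×10⁻⁶ × 2.133 m × 305 = 1.4963×10⁻² m = 14.963 mm
titanium: ΔL = 88×10⁻⁷ × 2.133 m × 305 = 5.7250×10⁻³ m = 5.7250 mm
difference = 14.963 − 5.7250 = 9.238 mm

9.24 mm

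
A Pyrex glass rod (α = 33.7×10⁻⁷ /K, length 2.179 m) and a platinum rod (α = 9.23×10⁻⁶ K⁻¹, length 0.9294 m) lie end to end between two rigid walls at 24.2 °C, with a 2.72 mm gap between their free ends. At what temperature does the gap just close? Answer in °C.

T = 195 °C

Gap closes when ΔL₁ + ΔL₂ = 2.72 mm = 2.72×10⁻³ m
(α₁L₁ + α₂L₂)ΔT = g
α₁L₁ + α₂L₂ = 33.7×10⁻⁷×2.179 + 9.23×10⁻⁶×0.9294 = 1.5921592×10⁻⁵ m/K
ΔT = 2.72×10⁻³ / 1.5921592×10⁻⁵ = 170.84 K
T = 24.2 + 170.84 = 195.04 °C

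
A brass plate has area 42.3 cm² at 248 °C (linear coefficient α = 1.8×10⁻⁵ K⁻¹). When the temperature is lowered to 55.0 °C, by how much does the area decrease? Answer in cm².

ΔA = 0.294 cm²

Area coefficient ≈ 2α; |ΔT| = 193.0 K
ΔA = 2αA₀ΔT = 2(1.8×10⁻⁵)(42.3)(193.0) = 0.294 cm²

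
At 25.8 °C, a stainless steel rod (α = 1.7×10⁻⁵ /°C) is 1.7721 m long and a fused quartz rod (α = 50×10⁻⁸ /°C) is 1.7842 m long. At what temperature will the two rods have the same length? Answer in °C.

L₁(1 + α₁ΔT) = L₂(1 + α₂ΔT) ⇒ ΔT = (L₂ − L₁)/(α₁L₁ − α₂L₂)
L₂ − L₁ = 1.7842 − 1.7721 = 1.21×10⁻² m
α₁L₁ − α₂L₂ = 1.7×10⁻⁵×1.7721 − 50×10⁻⁸×1.7842 = 2.92336×10⁻⁵ m/K
ΔT = 1.21×10⁻² / 2.92336×10⁻⁵ = 413.907 K
T = 25.8 + 413.907 = 439.707 °C

T = 439.7 °C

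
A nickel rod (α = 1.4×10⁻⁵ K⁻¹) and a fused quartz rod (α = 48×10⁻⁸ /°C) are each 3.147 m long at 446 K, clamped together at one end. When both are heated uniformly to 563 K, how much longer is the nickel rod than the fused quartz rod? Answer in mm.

ΔT = 117 K
nickel: ΔL = 1.4×10⁻⁵ × 3.147 m × 117 = 5.1548×10⁻³ m = 5.1548 mm
fused quartz: ΔL = 48×10⁻⁸ × 3.147 m × 117 = 1.7674×10⁻⁴ m = 0.17674 mm
difference = 5.1548 − 0.17674 = 4.97806 mm

4.98 mm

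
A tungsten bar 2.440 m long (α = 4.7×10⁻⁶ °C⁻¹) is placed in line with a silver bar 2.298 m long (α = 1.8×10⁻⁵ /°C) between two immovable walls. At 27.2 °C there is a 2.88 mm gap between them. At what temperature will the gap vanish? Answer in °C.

Gap closes when ΔL₁ + ΔL₂ = 2.88 mm = 2.88×10⁻³ m
(α₁L₁ + α₂L₂)ΔT = g
α₁L₁ + α₂L₂ = 4.7×10⁻⁶×2.440 + 1.8×10⁻⁵×2.298 = 5.2832×10⁻⁵ m/K
ΔT = 2.88×10⁻³ / 5.2832×10⁻⁵ = 54.512 K
T = 27.2 + 54.512 = 81.712 °C

T = 81.7 °C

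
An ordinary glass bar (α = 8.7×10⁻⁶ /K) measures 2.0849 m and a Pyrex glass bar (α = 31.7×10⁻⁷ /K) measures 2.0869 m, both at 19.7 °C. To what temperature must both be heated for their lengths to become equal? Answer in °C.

T = 193.3 °C

L₁(1 + α₁ΔT) = L₂(1 + α₂ΔT) ⇒ ΔT = (L₂ − L₁)/(α₁L₁ − α₂L₂)
L₂ − L₁ = 2.0869 − 2.0849 = 2.00×10⁻³ m
α₁L₁ − α₂L₂ = 8.7×10⁻⁶×2.0849 − 31.7×10⁻⁷×2.0869 = 1.1523157×10⁻⁵ m/K
ΔT = 2.00×10⁻³ / 1.1523157×10⁻⁵ = 173.564 K
T = 19.7 + 173.564 = 193.264 °C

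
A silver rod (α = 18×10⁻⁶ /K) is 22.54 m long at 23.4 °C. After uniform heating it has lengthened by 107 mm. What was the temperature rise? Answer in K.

ΔL = αL₀ΔT ⇒ ΔT = ΔL / (αL₀)
ΔT = 107×10⁻³ m / (18×10⁻⁶ × 22.54 m) = 263.73 K

ΔT = 264 K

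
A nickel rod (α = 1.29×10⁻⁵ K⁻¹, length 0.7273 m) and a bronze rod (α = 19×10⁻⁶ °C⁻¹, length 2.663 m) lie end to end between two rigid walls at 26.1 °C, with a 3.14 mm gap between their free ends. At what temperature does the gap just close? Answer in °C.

Gap closes when ΔL₁ + ΔL₂ = 3.14 mm = 3.14×10⁻³ m
(α₁L₁ + α₂L₂)ΔT = g
α₁L₁ + α₂L₂ = 1.29×10⁻⁵×0.7273 + 19×10⁻⁶×2.663 = 5.997917×10⁻⁵ m/K
ΔT = 3.14×10⁻³ / 5.997917×10⁻⁵ = 52.352 K
T = 26.1 + 52.352 = 78.452 °C

T = 78.5 °C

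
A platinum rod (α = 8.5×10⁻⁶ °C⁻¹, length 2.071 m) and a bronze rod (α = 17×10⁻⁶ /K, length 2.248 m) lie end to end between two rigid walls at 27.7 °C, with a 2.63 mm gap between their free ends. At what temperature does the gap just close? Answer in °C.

T = 74.8 °C

Gap closes when ΔL₁ + ΔL₂ = 2.63 mm = 2.63×10⁻³ m
(α₁L₁ + α₂L₂)ΔT = g
α₁L₁ + α₂L₂ = 8.5×10⁻⁶×2.071 + 17×10⁻⁶×2.248 = 5.58195×10⁻⁵ m/K
ΔT = 2.63×10⁻³ / 5.58195×10⁻⁵ = 47.116 K
T = 27.7 + 47.116 = 74.816 °C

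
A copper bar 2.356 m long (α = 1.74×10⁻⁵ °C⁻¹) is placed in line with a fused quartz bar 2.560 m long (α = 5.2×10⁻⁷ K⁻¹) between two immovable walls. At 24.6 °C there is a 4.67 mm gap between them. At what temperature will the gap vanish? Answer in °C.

α₁L₁ = 4.09944×10⁻⁵ m/K, α₂L₂ = 1.3312×10⁻⁶ m/K → total 4.23256×10⁻⁵ m/K
ΔT = g/(α₁L₁+α₂L₂) = 4.67×10⁻³ / 4.23256×10⁻⁵ = 110.34 K
T = 24.6 + 110.34 = 134.94 °C

T = 135 °C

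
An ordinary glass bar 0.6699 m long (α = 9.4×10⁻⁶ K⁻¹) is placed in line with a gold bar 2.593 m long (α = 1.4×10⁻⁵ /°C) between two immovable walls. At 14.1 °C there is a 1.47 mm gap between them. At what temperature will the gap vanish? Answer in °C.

T = 48.6 °C

α₁L₁ = 6.29706×10⁻⁶ m/K, α₂L₂ = 3.6302×10⁻⁵ m/K → total 4.259906×10⁻⁵ m/K
ΔT = g/(α₁L₁+α₂L₂) = 1.47×10⁻³ / 4.259906×10⁻⁵ = 34.508 K
T = 14.1 + 34.508 = 48.608 °C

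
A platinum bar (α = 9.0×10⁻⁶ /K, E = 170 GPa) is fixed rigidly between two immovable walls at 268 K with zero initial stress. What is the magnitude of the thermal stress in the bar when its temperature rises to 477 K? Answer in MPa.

σ = 320 MPa

Fully constrained: the free strain ε = αΔT is blocked, so σ = Eε = EαΔT.
|ΔT| = 209 K
σ = 170×10⁹ × 9.0×10⁻⁶ × 209 = 3.20×10⁸ Pa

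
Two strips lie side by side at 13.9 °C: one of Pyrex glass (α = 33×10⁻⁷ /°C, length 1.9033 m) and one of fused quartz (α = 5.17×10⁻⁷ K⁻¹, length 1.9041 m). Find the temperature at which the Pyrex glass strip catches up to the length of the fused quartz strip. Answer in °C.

L₁(1 + α₁ΔT) = L₂(1 + α₂ΔT) ⇒ ΔT = (L₂ − L₁)/(α₁L₁ − α₂L₂)
L₂ − L₁ = 1.9041 − 1.9033 = 8.00×10⁻⁴ m
α₁L₁ − α₂L₂ = 33×10⁻⁷×1.9033 − 5.17×10⁻⁷×1.9041 = 5.2964703×10⁻⁶ m/K
ΔT = 8.00×10⁻⁴ / 5.2964703×10⁻⁶ = 151.044 K
T = 13.9 + 151.044 = 164.944 °C

T = 164.9 °C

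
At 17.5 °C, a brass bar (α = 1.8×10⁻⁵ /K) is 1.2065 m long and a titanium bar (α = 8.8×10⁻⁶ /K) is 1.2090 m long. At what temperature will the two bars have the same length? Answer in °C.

L₁(1 + α₁ΔT) = L₂(1 + α₂ΔT) ⇒ ΔT = (L₂ − L₁)/(α₁L₁ − α₂L₂)
L₂ − L₁ = 1.2090 − 1.2065 = 2.50×10⁻³ m
α₁L₁ − α₂L₂ = 1.8×10⁻⁵×1.2065 − 8.8×10⁻⁶×1.2090 = 1.10778×10⁻⁵ m/K
ΔT = 2.50×10⁻³ / 1.10778×10⁻⁵ = 225.677 K
T = 17.5 + 225.677 = 243.177 °C

T = 243.2 °C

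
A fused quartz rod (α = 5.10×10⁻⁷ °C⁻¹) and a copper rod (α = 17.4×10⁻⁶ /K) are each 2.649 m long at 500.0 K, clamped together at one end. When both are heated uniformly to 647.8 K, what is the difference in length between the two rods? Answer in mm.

ΔT = 147.8 K
fused quartz: ΔL = 5.10×10⁻⁷ × 2.649 m × 147.8 = 1.9968×10⁻⁴ m = 0.19968 mm
copper: ΔL = 17.4×10⁻⁶ × 2.649 m × 147.8 = 6.8125×10⁻³ m = 6.8125 mm
difference = 6.8125 − 0.19968 = 6.61282 mm

6.61 mm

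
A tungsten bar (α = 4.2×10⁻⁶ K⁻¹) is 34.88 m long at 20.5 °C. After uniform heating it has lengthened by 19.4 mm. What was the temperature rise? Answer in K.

ΔT = 132 K

ΔL = αL₀ΔT ⇒ ΔT = ΔL / (αL₀)
ΔT = 19.4×10⁻³ m / (4.2×10⁻⁶ × 34.88 m) = 132.43 K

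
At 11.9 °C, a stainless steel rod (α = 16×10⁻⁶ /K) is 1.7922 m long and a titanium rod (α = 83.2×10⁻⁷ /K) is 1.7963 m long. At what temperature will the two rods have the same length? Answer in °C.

L₁(1 + α₁ΔT) = L₂(1 + α₂ΔT) ⇒ ΔT = (L₂ − L₁)/(α₁L₁ − α₂L₂)
L₂ − L₁ = 1.7963 − 1.7922 = 4.10×10⁻³ m
α₁L₁ − α₂L₂ = 16×10⁻⁶×1.7922 − 83.2×10⁻⁷×1.7963 = 1.3729984×10⁻⁵ m/K
ΔT = 4.10×10⁻³ / 1.3729984×10⁻⁵ = 298.617 K
T = 11.9 + 298.617 = 310.517 °C

T = 310.5 °C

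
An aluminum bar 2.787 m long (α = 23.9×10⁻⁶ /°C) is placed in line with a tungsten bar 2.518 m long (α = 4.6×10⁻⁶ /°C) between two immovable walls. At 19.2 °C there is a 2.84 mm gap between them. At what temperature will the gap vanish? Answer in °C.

α₁L₁ = 6.66093×10⁻⁵ m/K, α₂L₂ = 1.15828×10⁻⁵ m/K → total 7.81921×10⁻⁵ m/K
ΔT = g/(α₁L₁+α₂L₂) = 2.84×10⁻³ / 7.81921×10⁻⁵ = 36.321 K
T = 19.2 + 36.321 = 55.521 °C

T = 55.5 °C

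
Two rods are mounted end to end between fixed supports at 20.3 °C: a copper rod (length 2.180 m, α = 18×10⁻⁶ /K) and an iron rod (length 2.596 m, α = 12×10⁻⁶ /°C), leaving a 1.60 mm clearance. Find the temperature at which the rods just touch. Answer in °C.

T = 43.0 °C

Gap closes when ΔL₁ + ΔL₂ = 1.60 mm = 1.60×10⁻³ m
(α₁L₁ + α₂L₂)ΔT = g
α₁L₁ + α₂L₂ = 18×10⁻⁶×2.180 + 12×10⁻⁶×2.596 = 7.0392×10⁻⁵ m/K
ΔT = 1.60×10⁻³ / 7.0392×10⁻⁵ = 22.730 K
T = 20.3 + 22.730 = 43.030 °C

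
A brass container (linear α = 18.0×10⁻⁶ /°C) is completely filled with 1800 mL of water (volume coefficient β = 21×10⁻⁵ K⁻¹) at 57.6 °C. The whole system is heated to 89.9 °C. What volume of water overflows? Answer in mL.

9.07 mL

The container also expands: β_container ≈ 3α = 5.4×10⁻⁵ /K
Net overflow = V₀(β_liq − 3α_cont)ΔT
β − 3α = 2.10×10⁻⁴ − 5.4×10⁻⁵ = 1.56×10⁻⁴ /K; ΔT = 32.3 K
ΔV = 1800 × 1.56×10⁻⁴ × 32.3 = 9.07 mL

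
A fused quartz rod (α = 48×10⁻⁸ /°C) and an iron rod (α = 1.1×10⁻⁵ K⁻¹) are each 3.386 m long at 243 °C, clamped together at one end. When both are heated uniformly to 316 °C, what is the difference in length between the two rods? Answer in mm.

ΔT = 73 K
fused quartz: ΔL = 48×10⁻⁸ × 3.386 m × 73 = 1.1865×10⁻⁴ m = 0.11865 mm
iron: ΔL = 1.1×10⁻⁵ × 3.386 m × 73 = 2.7190×10⁻³ m = 2.7190 mm
difference = 2.7190 − 0.11865 = 2.60035 mm

2.60 mm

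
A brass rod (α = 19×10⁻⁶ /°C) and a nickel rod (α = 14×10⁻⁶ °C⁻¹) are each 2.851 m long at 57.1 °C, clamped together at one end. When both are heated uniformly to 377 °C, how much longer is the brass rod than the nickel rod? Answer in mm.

ΔT = 319.9 K
brass: ΔL = 19×10⁻⁶ × 2.851 m × 319.9 = 1.7329×10⁻² m = 17.329 mm
nickel: ΔL = 14×10⁻⁶ × 2.851 m × 319.9 = 1.2768×10⁻² m = 12.768 mm
difference = 17.329 − 12.768 = 4.561 mm

4.56 mm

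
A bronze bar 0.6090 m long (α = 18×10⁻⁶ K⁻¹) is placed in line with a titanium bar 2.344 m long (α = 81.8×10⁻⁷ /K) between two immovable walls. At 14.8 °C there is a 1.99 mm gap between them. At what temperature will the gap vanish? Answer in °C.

Gap closes when ΔL₁ + ΔL₂ = 1.99 mm = 1.99×10⁻³ m
(α₁L₁ + α₂L₂)ΔT = g
α₁L₁ + α₂L₂ = 18×10⁻⁶×0.6090 + 81.8×10⁻⁷×2.344 = 3.013592×10⁻⁵ m/K
ΔT = 1.99×10⁻³ / 3.013592×10⁻⁵ = 66.034 K
T = 14.8 + 66.034 = 80.834 °C

T = 80.8 °C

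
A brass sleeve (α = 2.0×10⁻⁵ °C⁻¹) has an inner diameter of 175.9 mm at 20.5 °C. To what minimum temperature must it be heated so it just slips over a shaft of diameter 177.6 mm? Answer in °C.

Required Δd = 177.6 − 175.9 = 1.7 mm
Δd = αd₀ΔT ⇒ ΔT = Δd/(αd₀) = 1.7 / (2.0×10⁻⁵ × 175.9) = 483.23 K
T_min = 20.5 + 483.23 = 503.73 °C

T = 504 °C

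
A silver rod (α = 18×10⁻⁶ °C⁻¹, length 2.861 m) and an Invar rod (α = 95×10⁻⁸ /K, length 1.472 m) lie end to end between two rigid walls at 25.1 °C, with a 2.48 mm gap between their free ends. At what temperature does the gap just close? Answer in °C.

T = 72.0 °C

α₁L₁ = 5.1498×10⁻⁵ m/K, α₂L₂ = 1.3984×10⁻⁶ m/K → total 5.28964×10⁻⁵ m/K
ΔT = g/(α₁L₁+α₂L₂) = 2.48×10⁻³ / 5.28964×10⁻⁵ = 46.884 K
T = 25.1 + 46.884 = 71.984 °C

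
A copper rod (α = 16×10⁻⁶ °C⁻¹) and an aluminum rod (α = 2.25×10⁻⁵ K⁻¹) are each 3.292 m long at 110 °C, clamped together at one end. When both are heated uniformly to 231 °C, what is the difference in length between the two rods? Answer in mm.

2.59 mm

ΔT = 121 K
copper: ΔL = 16×10⁻⁶ × 3.292 m × 121 = 6.3733×10⁻³ m = 6.3733 mm
aluminum: ΔL = 2.25×10⁻⁵ × 3.292 m × 121 = 8.9625×10⁻³ m = 8.9625 mm
difference = 8.9625 − 6.3733 = 2.5892 mm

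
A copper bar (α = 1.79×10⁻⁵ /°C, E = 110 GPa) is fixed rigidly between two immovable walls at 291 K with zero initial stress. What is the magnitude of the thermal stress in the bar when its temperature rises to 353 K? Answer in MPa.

Fully constrained: the free strain ε = αΔT is blocked, so σ = Eε = EαΔT.
|ΔT| = 62 K
σ = 110×10⁹ × 1.79×10⁻⁵ × 62 = 1.22×10⁸ Pa

σ = 122 MPa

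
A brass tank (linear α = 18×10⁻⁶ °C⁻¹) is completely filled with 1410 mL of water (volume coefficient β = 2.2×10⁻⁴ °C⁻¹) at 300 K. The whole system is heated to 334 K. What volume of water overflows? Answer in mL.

7.96 mL

The tank also expands: β_container ≈ 3α = 5.4×10⁻⁵ /K
Net overflow = V₀(β_liq − 3α_cont)ΔT
β − 3α = 2.20×10⁻⁴ − 5.4×10⁻⁵ = 1.66×10⁻⁴ /K; ΔT = 34 K
ΔV = 1410 × 1.66×10⁻⁴ × 34 = 7.96 mL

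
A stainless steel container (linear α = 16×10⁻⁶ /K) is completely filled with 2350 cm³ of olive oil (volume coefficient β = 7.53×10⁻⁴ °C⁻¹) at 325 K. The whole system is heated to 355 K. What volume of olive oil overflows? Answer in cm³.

49.7 cm³

The container also expands: β_container ≈ 3α = 4.8×10⁻⁵ /K
Net overflow = V₀(β_liq − 3α_cont)ΔT
β − 3α = 7.53×10⁻⁴ − 4.8×10⁻⁵ = 7.05×10⁻⁴ /K; ΔT = 30 K
ΔV = 2350 × 7.05×10⁻⁴ × 30 = 49.7 cm³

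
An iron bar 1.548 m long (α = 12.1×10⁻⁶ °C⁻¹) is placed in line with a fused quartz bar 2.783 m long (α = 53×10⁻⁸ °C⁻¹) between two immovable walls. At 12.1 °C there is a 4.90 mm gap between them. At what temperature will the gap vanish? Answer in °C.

α₁L₁ = 1.87308×10⁻⁵ m/K, α₂L₂ = 1.47499×10⁻⁶ m/K → total 2.020579×10⁻⁵ m/K
ΔT = g/(α₁L₁+α₂L₂) = 4.90×10⁻³ / 2.020579×10⁻⁵ = 242.50 K
T = 12.1 + 242.50 = 254.60 °C

T = 255 °C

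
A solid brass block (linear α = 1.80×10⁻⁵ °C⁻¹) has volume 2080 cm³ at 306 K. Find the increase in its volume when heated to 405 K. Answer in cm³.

Isotropic solid: β ≈ 3α = 5.4×10⁻⁵ /K; ΔT = 99 K
ΔV = 3αV₀ΔT = 3(1.80×10⁻⁵)(2080)(99) = 11.1 cm³

ΔV = 11.1 cm³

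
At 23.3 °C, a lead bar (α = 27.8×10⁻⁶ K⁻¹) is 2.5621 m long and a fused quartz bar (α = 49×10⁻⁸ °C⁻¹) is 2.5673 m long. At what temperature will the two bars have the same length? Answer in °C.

T = 97.62 °C

L₁(1 + α₁ΔT) = L₂(1 + α₂ΔT) ⇒ ΔT = (L₂ − L₁)/(α₁L₁ − α₂L₂)
L₂ − L₁ = 2.5673 − 2.5621 = 5.20×10⁻³ m
α₁L₁ − α₂L₂ = 27.8×10⁻⁶×2.5621 − 49×10⁻⁸×2.5673 = 6.9968403×10⁻⁵ m/K
ΔT = 5.20×10⁻³ / 6.9968403×10⁻⁵ = 74.3193 K
T = 23.3 + 74.3193 = 97.6193 °C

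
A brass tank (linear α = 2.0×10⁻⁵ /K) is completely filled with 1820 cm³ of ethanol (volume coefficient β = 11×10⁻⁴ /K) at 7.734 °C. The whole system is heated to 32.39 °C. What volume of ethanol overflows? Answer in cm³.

46.7 cm³

The tank also expands: β_container ≈ 3α = 6.0×10⁻⁵ /K
Net overflow = V₀(β_liq − 3α_cont)ΔT
β − 3α = 1.10×10⁻³ − 6.0×10⁻⁵ = 1.04×10⁻³ /K; ΔT = 24.656 K
ΔV = 1820 × 1.04×10⁻³ × 24.656 = 46.7 cm³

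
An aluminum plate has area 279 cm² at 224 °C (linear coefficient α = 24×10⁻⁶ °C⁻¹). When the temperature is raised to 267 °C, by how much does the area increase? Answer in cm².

ΔA = 0.576 cm²

Area coefficient ≈ 2α; |ΔT| = 43 K
ΔA = 2αA₀ΔT = 2(24×10⁻⁶)(279)(43) = 0.576 cm²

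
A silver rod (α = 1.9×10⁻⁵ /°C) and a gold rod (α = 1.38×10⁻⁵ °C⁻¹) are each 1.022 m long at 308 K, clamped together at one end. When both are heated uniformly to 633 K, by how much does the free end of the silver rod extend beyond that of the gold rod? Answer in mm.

1.73 mm

ΔT = 325 K
silver: ΔL = 1.9×10⁻⁵ × 1.022 m × 325 = 6.3109×10⁻³ m = 6.3109 mm
gold: ΔL = 1.38×10⁻⁵ × 1.022 m × 325 = 4.5837×10⁻³ m = 4.5837 mm
difference = 6.3109 − 4.5837 = 1.7272 mm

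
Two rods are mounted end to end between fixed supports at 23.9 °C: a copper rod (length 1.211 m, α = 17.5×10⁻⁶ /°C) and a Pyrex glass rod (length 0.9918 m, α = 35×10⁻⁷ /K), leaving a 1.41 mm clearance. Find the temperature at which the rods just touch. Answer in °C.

Gap closes when ΔL₁ + ΔL₂ = 1.41 mm = 1.41×10⁻³ m
(α₁L₁ + α₂L₂)ΔT = g
α₁L₁ + α₂L₂ = 17.5×10⁻⁶×1.211 + 35×10⁻⁷×0.9918 = 2.46638×10⁻⁵ m/K
ΔT = 1.41×10⁻³ / 2.46638×10⁻⁵ = 57.169 K
T = 23.9 + 57.169 = 81.069 °C

T = 81.1 °C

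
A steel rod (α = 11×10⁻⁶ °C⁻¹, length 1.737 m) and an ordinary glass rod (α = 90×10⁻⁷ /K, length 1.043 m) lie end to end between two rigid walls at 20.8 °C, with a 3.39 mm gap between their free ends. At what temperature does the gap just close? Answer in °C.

α₁L₁ = 1.9107×10⁻⁵ m/K, α₂L₂ = 9.387×10⁻⁶ m/K → total 2.8494×10⁻⁵ m/K
ΔT = g/(α₁L₁+α₂L₂) = 3.39×10⁻³ / 2.8494×10⁻⁵ = 118.97 K
T = 20.8 + 118.97 = 139.77 °C

T = 140 °C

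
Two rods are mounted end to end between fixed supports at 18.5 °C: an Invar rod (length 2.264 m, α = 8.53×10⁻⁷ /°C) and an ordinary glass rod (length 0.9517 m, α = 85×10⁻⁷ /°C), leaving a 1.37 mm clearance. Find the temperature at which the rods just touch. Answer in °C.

T = 155 °C

Gap closes when ΔL₁ + ΔL₂ = 1.37 mm = 1.37×10⁻³ m
(α₁L₁ + α₂L₂)ΔT = g
α₁L₁ + α₂L₂ = 8.53×10⁻⁷×2.264 + 85×10⁻⁷×0.9517 = 1.0020642×10⁻⁵ m/K
ΔT = 1.37×10⁻³ / 1.0020642×10⁻⁵ = 136.72 K
T = 18.5 + 136.72 = 155.22 °C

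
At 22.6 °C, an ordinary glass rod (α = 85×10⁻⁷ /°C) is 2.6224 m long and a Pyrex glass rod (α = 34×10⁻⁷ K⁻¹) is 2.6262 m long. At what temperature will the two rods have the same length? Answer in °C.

L₁(1 + α₁ΔT) = L₂(1 + α₂ΔT) ⇒ ΔT = (L₂ − L₁)/(α₁L₁ − α₂L₂)
L₂ − L₁ = 2.6262 − 2.6224 = 3.80×10⁻³ m
α₁L₁ − α₂L₂ = 85×10⁻⁷×2.6224 − 34×10⁻⁷×2.6262 = 1.336132×10⁻⁵ m/K
ΔT = 3.80×10⁻³ / 1.336132×10⁻⁵ = 284.403 K
T = 22.6 + 284.403 = 307.003 °C

T = 307.0 °C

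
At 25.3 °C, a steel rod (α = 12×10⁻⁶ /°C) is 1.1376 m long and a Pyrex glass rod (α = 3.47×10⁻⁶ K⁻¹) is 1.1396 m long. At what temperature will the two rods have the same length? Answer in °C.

L₁(1 + α₁ΔT) = L₂(1 + α₂ΔT) ⇒ ΔT = (L₂ − L₁)/(α₁L₁ − α₂L₂)
L₂ − L₁ = 1.1396 − 1.1376 = 2.00×10⁻³ m
α₁L₁ − α₂L₂ = 12×10⁻⁶×1.1376 − 3.47×10⁻⁶×1.1396 = 9.696788×10⁻⁶ m/K
ΔT = 2.00×10⁻³ / 9.696788×10⁻⁶ = 206.254 K
T = 25.3 + 206.254 = 231.554 °C

T = 231.6 °C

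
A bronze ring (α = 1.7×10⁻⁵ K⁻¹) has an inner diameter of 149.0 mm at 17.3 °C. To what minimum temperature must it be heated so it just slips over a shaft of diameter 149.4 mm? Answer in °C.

Required Δd = 149.4 − 149.0 = 0.4 mm
Δd = αd₀ΔT ⇒ ΔT = Δd/(αd₀) = 0.4 / (1.7×10⁻⁵ × 149.0) = 157.92 K
T_min = 17.3 + 157.92 = 175.22 °C

T = 175 °C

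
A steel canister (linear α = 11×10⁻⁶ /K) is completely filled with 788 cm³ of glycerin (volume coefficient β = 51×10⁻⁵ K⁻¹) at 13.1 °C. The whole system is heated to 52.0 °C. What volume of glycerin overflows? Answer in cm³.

The canister also expands: β_container ≈ 3α = 3.3×10⁻⁵ /K
Net overflow = V₀(β_liq − 3α_cont)ΔT
β − 3α = 5.10×10⁻⁴ − 3.3×10⁻⁵ = 4.77×10⁻⁴ /K; ΔT = 38.9 K
ΔV = 788 × 4.77×10⁻⁴ × 38.9 = 14.6 cm³

14.6 cm³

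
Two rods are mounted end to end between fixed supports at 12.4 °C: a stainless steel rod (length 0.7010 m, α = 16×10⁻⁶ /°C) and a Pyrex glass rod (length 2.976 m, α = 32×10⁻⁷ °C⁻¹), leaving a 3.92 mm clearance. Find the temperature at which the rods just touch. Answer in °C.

T = 201 °C

α₁L₁ = 1.1216×10⁻⁵ m/K, α₂L₂ = 9.5232×10⁻⁶ m/K → total 2.07392×10⁻⁵ m/K
ΔT = g/(α₁L₁+α₂L₂) = 3.92×10⁻³ / 2.07392×10⁻⁵ = 189.01 K
T = 12.4 + 189.01 = 201.41 °C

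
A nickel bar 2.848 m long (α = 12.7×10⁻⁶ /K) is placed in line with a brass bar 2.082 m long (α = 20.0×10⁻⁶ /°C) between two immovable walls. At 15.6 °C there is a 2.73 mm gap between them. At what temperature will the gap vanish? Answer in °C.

T = 50.7 °C

Gap closes when ΔL₁ + ΔL₂ = 2.73 mm = 2.73×10⁻³ m
(α₁L₁ + α₂L₂)ΔT = g
α₁L₁ + α₂L₂ = 12.7×10⁻⁶×2.848 + 20.0×10⁻⁶×2.082 = 7.78096×10⁻⁵ m/K
ΔT = 2.73×10⁻³ / 7.78096×10⁻⁵ = 35.086 K
T = 15.6 + 35.086 = 50.686 °C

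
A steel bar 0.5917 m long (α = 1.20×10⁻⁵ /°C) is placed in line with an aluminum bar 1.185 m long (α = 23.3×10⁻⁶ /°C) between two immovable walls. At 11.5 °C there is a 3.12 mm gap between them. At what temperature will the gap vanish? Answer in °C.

Gap closes when ΔL₁ + ΔL₂ = 3.12 mm = 3.12×10⁻³ m
(α₁L₁ + α₂L₂)ΔT = g
α₁L₁ + α₂L₂ = 1.20×10⁻⁵×0.5917 + 23.3×10⁻⁶×1.185 = 3.47109×10⁻⁵ m/K
ΔT = 3.12×10⁻³ / 3.47109×10⁻⁵ = 89.89 K
T = 11.5 + 89.89 = 101.39 °C

T = 101 °C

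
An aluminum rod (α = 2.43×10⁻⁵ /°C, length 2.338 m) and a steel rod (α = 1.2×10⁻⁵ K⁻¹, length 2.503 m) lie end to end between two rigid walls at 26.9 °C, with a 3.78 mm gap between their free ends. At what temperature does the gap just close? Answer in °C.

T = 70.4 °C

Gap closes when ΔL₁ + ΔL₂ = 3.78 mm = 3.78×10⁻³ m
(α₁L₁ + α₂L₂)ΔT = g
α₁L₁ + α₂L₂ = 2.43×10⁻⁵×2.338 + 1.2×10⁻⁵×2.503 = 8.68494×10⁻⁵ m/K
ΔT = 3.78×10⁻³ / 8.68494×10⁻⁵ = 43.524 K
T = 26.9 + 43.524 = 70.424 °C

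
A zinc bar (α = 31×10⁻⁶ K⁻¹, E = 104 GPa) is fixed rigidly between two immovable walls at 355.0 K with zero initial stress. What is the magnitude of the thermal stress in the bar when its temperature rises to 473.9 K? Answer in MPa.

Fully constrained: the free strain ε = αΔT is blocked, so σ = Eε = EαΔT.
|ΔT| = 118.9 K
σ = 104×10⁹ × 31×10⁻⁶ × 118.9 = 3.83×10⁸ Pa

σ = 383 MPa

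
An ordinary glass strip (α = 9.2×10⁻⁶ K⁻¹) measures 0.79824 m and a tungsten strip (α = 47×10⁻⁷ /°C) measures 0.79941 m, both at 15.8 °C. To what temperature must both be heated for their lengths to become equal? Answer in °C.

T = 342.0 °C

Equal length when α₁L₁ΔT − α₂L₂ΔT = L₂ − L₁ = 1.17×10⁻³ m
α₁L₁ = 7.343808×10⁻⁶, α₂L₂ = 3.757227×10⁻⁶ → Δ(αL) = 3.586581×10⁻⁶ m/K
ΔT = 1.17×10⁻³ / 3.586581×10⁻⁶ = 326.216 K, so T = 15.8 + 326.216 = 342.016 °C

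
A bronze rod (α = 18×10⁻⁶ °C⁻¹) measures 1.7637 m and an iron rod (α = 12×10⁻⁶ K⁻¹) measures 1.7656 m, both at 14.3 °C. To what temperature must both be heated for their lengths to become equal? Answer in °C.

T = 194.2 °C

Equal length when α₁L₁ΔT − α₂L₂ΔT = L₂ − L₁ = 1.90×10⁻³ m
α₁L₁ = 3.17466×10⁻⁵, α₂L₂ = 2.11872×10⁻⁵ → Δ(αL) = 1.05594×10⁻⁵ m/K
ΔT = 1.90×10⁻³ / 1.05594×10⁻⁵ = 179.934 K, so T = 14.3 + 179.934 = 194.234 °C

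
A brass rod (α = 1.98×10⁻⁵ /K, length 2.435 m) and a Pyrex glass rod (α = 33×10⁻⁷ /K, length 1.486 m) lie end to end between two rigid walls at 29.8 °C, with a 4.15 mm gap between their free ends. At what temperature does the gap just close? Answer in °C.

T = 108 °C

Gap closes when ΔL₁ + ΔL₂ = 4.15 mm = 4.15×10⁻³ m
(α₁L₁ + α₂L₂)ΔT = g
α₁L₁ + α₂L₂ = 1.98×10⁻⁵×2.435 + 33×10⁻⁷×1.486 = 5.31168×10⁻⁵ m/K
ΔT = 4.15×10⁻³ / 5.31168×10⁻⁵ = 78.13 K
T = 29.8 + 78.13 = 107.93 °C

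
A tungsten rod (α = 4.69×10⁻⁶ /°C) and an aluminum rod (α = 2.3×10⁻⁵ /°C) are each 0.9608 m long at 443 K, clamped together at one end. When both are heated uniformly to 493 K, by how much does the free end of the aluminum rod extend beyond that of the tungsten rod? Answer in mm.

ΔT = 50 K
tungsten: ΔL = 4.69×10⁻⁶ × 0.9608 m × 50 = 2.2531×10⁻⁴ m = 0.22531 mm
aluminum: ΔL = 2.3×10⁻⁵ × 0.9608 m × 50 = 1.1049×10⁻³ m = 1.1049 mm
difference = 1.1049 − 0.22531 = 0.87959 mm

0.880 mm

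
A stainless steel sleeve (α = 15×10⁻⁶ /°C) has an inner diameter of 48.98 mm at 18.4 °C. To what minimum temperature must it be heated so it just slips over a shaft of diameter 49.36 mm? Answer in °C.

T = 536 °C

Required Δd = 49.36 − 48.98 = 0.38 mm
Δd = αd₀ΔT ⇒ ΔT = Δd/(αd₀) = 0.38 / (15×10⁻⁶ × 48.98) = 517.22 K
T_min = 18.4 + 517.22 = 535.62 °C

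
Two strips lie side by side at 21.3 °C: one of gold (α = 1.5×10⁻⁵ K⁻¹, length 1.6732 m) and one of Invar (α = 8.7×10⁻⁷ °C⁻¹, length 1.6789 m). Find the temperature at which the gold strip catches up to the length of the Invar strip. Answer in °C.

Equal length when α₁L₁ΔT − α₂L₂ΔT = L₂ − L₁ = 5.70×10⁻³ m
α₁L₁ = 2.5098×10⁻⁵, α₂L₂ = 1.460643×10⁻⁶ → Δ(αL) = 2.3637357×10⁻⁵ m/K
ΔT = 5.70×10⁻³ / 2.3637357×10⁻⁵ = 241.144 K, so T = 21.3 + 241.144 = 262.444 °C

T = 262.4 °C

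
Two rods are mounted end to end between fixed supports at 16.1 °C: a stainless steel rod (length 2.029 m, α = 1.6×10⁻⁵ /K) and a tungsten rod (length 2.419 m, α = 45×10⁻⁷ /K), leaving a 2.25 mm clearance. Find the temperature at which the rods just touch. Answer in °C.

T = 68.0 °C

α₁L₁ = 3.2464×10⁻⁵ m/K, α₂L₂ = 1.08855×10⁻⁵ m/K → total 4.33495×10⁻⁵ m/K
ΔT = g/(α₁L₁+α₂L₂) = 2.25×10⁻³ / 4.33495×10⁻⁵ = 51.904 K
T = 16.1 + 51.904 = 68.004 °C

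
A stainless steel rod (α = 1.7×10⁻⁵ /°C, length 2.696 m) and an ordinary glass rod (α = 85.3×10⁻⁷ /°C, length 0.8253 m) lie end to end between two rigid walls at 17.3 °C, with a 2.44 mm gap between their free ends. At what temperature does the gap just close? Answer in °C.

T = 63.4 °C

Gap closes when ΔL₁ + ΔL₂ = 2.44 mm = 2.44×10⁻³ m
(α₁L₁ + α₂L₂)ΔT = g
α₁L₁ + α₂L₂ = 1.7×10⁻⁵×2.696 + 85.3×10⁻⁷×0.8253 = 5.2871809×10⁻⁵ m/K
ΔT = 2.44×10⁻³ / 5.2871809×10⁻⁵ = 46.149 K
T = 17.3 + 46.149 = 63.449 °C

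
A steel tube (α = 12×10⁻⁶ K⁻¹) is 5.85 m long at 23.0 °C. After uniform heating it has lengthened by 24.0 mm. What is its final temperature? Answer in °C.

ΔL = αL₀ΔT ⇒ ΔT = ΔL / (αL₀)
ΔT = 24.0×10⁻³ m / (12×10⁻⁶ × 5.85 m) = 341.88 K
T = 23.0 + 341.88 = 364.88 °C

T = 365 °C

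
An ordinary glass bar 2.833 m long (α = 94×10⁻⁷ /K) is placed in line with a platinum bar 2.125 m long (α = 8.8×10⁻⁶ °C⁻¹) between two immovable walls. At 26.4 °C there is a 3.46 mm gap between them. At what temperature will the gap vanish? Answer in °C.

T = 103 °C

α₁L₁ = 2.66302×10⁻⁵ m/K, α₂L₂ = 1.870×10⁻⁵ m/K → total 4.53302×10⁻⁵ m/K
ΔT = g/(α₁L₁+α₂L₂) = 3.46×10⁻³ / 4.53302×10⁻⁵ = 76.33 K
T = 26.4 + 76.33 = 102.73 °C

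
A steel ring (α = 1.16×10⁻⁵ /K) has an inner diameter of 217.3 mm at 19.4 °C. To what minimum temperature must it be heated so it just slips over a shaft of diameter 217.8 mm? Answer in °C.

T = 218 °C

Required Δd = 217.8 − 217.3 = 0.5 mm
Δd = αd₀ΔT ⇒ ΔT = Δd/(αd₀) = 0.5 / (1.16×10⁻⁵ × 217.3) = 198.36 K
T_min = 19.4 + 198.36 = 217.76 °C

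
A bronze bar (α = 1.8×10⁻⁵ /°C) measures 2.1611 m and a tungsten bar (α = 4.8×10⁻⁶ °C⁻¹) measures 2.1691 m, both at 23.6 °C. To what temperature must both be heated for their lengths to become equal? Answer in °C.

T = 304.4 °C

Equal length when α₁L₁ΔT − α₂L₂ΔT = L₂ − L₁ = 8.00×10⁻³ m
α₁L₁ = 3.88998×10⁻⁵, α₂L₂ = 1.041168×10⁻⁵ → Δ(αL) = 2.848812×10⁻⁵ m/K
ΔT = 8.00×10⁻³ / 2.848812×10⁻⁵ = 280.819 K, so T = 23.6 + 280.819 = 304.419 °C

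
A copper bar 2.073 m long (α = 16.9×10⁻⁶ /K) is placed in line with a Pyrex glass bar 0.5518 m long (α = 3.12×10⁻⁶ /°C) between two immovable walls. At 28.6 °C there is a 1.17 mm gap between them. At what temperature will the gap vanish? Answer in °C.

T = 60.4 °C

Gap closes when ΔL₁ + ΔL₂ = 1.17 mm = 1.17×10⁻³ m
(α₁L₁ + α₂L₂)ΔT = g
α₁L₁ + α₂L₂ = 16.9×10⁻⁶×2.073 + 3.12×10⁻⁶×0.5518 = 3.6755316×10⁻⁵ m/K
ΔT = 1.17×10⁻³ / 3.6755316×10⁻⁵ = 31.832 K
T = 28.6 + 31.832 = 60.432 °C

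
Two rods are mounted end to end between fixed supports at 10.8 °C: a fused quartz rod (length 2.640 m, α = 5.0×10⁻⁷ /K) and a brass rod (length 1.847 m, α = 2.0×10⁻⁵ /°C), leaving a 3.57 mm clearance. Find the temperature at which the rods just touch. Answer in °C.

T = 104 °C

Gap closes when ΔL₁ + ΔL₂ = 3.57 mm = 3.57×10⁻³ m
(α₁L₁ + α₂L₂)ΔT = g
α₁L₁ + α₂L₂ = 5.0×10⁻⁷×2.640 + 2.0×10⁻⁵×1.847 = 3.826×10⁻⁵ m/K
ΔT = 3.57×10⁻³ / 3.826×10⁻⁵ = 93.31 K
T = 10.8 + 93.31 = 104.11 °C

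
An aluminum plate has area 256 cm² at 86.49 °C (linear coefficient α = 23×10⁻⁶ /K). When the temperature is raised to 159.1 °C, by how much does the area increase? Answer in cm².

ΔA = 0.855 cm²

Area coefficient ≈ 2α; |ΔT| = 72.61 K
ΔA = 2αA₀ΔT = 2(23×10⁻⁶)(256)(72.61) = 0.855 cm²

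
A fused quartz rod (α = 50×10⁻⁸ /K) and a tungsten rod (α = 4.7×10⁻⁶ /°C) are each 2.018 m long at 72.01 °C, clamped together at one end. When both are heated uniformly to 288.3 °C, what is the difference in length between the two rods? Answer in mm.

ΔT = 216.29 K
fused quartz: ΔL = 50×10⁻⁸ × 2.018 m × 216.29 = 2.1824×10⁻⁴ m = 0.21824 mm
tungsten: ΔL = 4.7×10⁻⁶ × 2.018 m × 216.29 = 2.0514×10⁻³ m = 2.0514 mm
difference = 2.0514 − 0.21824 = 1.83316 mm

1.83 mm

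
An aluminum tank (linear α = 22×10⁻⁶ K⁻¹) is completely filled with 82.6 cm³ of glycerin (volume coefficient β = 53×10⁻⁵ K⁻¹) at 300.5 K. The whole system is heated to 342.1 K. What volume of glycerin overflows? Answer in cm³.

1.59 cm³

The tank also expands: β_container ≈ 3α = 6.6×10⁻⁵ /K
Net overflow = V₀(β_liq − 3α_cont)ΔT
β − 3α = 5.30×10⁻⁴ − 6.6×10⁻⁵ = 4.64×10⁻⁴ /K; ΔT = 41.6 K
ΔV = 82.6 × 4.64×10⁻⁴ × 41.6 = 1.59 cm³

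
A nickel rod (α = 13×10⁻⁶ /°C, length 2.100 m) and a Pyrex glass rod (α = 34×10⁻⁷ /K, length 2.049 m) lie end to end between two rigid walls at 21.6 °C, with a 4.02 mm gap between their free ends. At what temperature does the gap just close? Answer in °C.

α₁L₁ = 2.730×10⁻⁵ m/K, α₂L₂ = 6.9666×10⁻⁶ m/K → total 3.42666×10⁻⁵ m/K
ΔT = g/(α₁L₁+α₂L₂) = 4.02×10⁻³ / 3.42666×10⁻⁵ = 117.32 K
T = 21.6 + 117.32 = 138.92 °C

T = 139 °C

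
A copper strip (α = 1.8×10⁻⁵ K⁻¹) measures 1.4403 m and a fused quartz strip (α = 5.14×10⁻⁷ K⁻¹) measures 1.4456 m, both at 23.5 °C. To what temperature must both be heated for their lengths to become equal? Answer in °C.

L₁(1 + α₁ΔT) = L₂(1 + α₂ΔT) ⇒ ΔT = (L₂ − L₁)/(α₁L₁ − α₂L₂)
L₂ − L₁ = 1.4456 − 1.4403 = 5.30×10⁻³ m
α₁L₁ − α₂L₂ = 1.8×10⁻⁵×1.4403 − 5.14×10⁻⁷×1.4456 = 2.51823616×10⁻⁵ m/K
ΔT = 5.30×10⁻³ / 2.51823616×10⁻⁵ = 210.465 K
T = 23.5 + 210.465 = 233.965 °C

T = 234.0 °C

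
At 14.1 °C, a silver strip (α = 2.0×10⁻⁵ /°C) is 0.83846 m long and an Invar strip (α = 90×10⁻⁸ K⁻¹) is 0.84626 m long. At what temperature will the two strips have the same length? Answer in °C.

L₁(1 + α₁ΔT) = L₂(1 + α₂ΔT) ⇒ ΔT = (L₂ − L₁)/(α₁L₁ − α₂L₂)
L₂ − L₁ = 0.84626 − 0.83846 = 7.80×10⁻³ m
α₁L₁ − α₂L₂ = 2.0×10⁻⁵×0.83846 − 90×10⁻⁸×0.84626 = 1.6007566×10⁻⁵ m/K
ΔT = 7.80×10⁻³ / 1.6007566×10⁻⁵ = 487.270 K
T = 14.1 + 487.270 = 501.370 °C

T = 501.4 °C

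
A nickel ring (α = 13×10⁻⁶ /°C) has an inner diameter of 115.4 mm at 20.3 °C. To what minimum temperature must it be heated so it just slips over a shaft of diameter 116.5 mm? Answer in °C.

Required Δd = 116.5 − 115.4 = 1.1 mm
Δd = αd₀ΔT ⇒ ΔT = Δd/(αd₀) = 1.1 / (13×10⁻⁶ × 115.4) = 733.24 K
T_min = 20.3 + 733.24 = 753.54 °C

T = 754 °C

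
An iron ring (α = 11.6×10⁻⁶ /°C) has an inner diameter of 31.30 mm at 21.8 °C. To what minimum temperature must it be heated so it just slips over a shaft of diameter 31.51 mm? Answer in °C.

Required Δd = 31.51 − 31.30 = 0.21 mm
Δd = αd₀ΔT ⇒ ΔT = Δd/(αd₀) = 0.21 / (11.6×10⁻⁶ × 31.30) = 578.38 K
T_min = 21.8 + 578.38 = 600.18 °C

T = 600 °C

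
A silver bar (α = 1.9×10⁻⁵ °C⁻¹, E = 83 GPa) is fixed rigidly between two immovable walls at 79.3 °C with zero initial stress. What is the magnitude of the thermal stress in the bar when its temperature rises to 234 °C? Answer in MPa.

σ = 244 MPa

Fully constrained: the free strain ε = αΔT is blocked, so σ = Eε = EαΔT.
|ΔT| = 154.7 K
σ = 83.0×10⁹ × 1.9×10⁻⁵ × 154.7 = 2.44×10⁸ Pa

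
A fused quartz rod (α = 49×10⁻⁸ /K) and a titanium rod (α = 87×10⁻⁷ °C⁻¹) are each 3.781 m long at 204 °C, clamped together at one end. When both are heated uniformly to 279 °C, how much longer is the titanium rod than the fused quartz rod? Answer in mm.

ΔT = 75 K
fused quartz: ΔL = 49×10⁻⁸ × 3.781 m × 75 = 1.3895×10⁻⁴ m = 0.13895 mm
titanium: ΔL = 87×10⁻⁷ × 3.781 m × 75 = 2.4671×10⁻³ m = 2.4671 mm
difference = 2.4671 − 0.13895 = 2.32815 mm

2.33 mm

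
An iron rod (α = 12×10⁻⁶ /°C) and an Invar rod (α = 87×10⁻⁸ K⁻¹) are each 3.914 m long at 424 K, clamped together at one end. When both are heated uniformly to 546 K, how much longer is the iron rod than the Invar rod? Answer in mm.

ΔT = 122 K
iron: ΔL = 12×10⁻⁶ × 3.914 m × 122 = 5.7301×10⁻³ m = 5.7301 mm
Invar: ΔL = 87×10⁻⁸ × 3.914 m × 122 = 4.1543×10⁻⁴ m = 0.41543 mm
difference = 5.7301 − 0.41543 = 5.31467 mm

5.31 mm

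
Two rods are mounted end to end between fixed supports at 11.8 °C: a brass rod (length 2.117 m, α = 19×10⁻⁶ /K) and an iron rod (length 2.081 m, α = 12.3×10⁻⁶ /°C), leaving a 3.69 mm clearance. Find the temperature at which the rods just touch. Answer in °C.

Gap closes when ΔL₁ + ΔL₂ = 3.69 mm = 3.69×10⁻³ m
(α₁L₁ + α₂L₂)ΔT = g
α₁L₁ + α₂L₂ = 19×10⁻⁶×2.117 + 12.3×10⁻⁶×2.081 = 6.58193×10⁻⁵ m/K
ΔT = 3.69×10⁻³ / 6.58193×10⁻⁵ = 56.063 K
T = 11.8 + 56.063 = 67.863 °C

T = 67.9 °C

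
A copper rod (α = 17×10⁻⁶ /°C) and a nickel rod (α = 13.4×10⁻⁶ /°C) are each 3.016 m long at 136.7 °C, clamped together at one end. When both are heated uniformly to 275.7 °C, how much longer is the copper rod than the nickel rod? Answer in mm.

1.51 mm

ΔT = 139.0 K
copper: ΔL = 17×10⁻⁶ × 3.016 m × 139.0 = 7.1268×10⁻³ m = 7.1268 mm
nickel: ΔL = 13.4×10⁻⁶ × 3.016 m × 139.0 = 5.6176×10⁻³ m = 5.6176 mm
difference = 7.1268 − 5.6176 = 1.5092 mm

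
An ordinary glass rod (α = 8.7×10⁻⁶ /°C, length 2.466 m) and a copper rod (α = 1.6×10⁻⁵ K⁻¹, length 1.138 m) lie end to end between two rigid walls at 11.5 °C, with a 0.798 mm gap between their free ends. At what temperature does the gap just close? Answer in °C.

T = 31.6 °C

Gap closes when ΔL₁ + ΔL₂ = 0.798 mm = 7.98×10⁻⁴ m
(α₁L₁ + α₂L₂)ΔT = g
α₁L₁ + α₂L₂ = 8.7×10⁻⁶×2.466 + 1.6×10⁻⁵×1.138 = 3.96622×10⁻⁵ m/K
ΔT = 7.98×10⁻⁴ / 3.96622×10⁻⁵ = 20.120 K
T = 11.5 + 20.120 = 31.620 °C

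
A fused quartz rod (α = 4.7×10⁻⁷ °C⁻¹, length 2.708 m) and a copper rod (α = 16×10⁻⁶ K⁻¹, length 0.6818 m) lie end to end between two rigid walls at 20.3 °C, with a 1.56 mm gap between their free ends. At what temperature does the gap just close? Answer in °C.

α₁L₁ = 1.27276×10⁻⁶ m/K, α₂L₂ = 1.09088×10⁻⁵ m/K → total 1.218156×10⁻⁵ m/K
ΔT = g/(α₁L₁+α₂L₂) = 1.56×10⁻³ / 1.218156×10⁻⁵ = 128.06 K
T = 20.3 + 128.06 = 148.36 °C

T = 148 °C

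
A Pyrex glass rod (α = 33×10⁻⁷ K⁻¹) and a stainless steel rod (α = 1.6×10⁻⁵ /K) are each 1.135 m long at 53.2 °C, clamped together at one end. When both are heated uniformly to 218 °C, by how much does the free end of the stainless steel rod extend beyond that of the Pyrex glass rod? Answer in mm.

2.38 mm

ΔT = 164.8 K
Pyrex glass: ΔL = 33×10⁻⁷ × 1.135 m × 164.8 = 6.1726×10⁻⁴ m = 0.61726 mm
stainless steel: ΔL = 1.6×10⁻⁵ × 1.135 m × 164.8 = 2.9928×10⁻³ m = 2.9928 mm
difference = 2.9928 − 0.61726 = 2.37554 mm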